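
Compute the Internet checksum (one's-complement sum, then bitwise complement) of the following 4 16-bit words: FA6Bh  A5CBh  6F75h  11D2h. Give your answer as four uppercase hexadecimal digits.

DE80

One's-complement addition (fold any carry out of bit 15 back into bit 0):
  0xFA6B + 0xA5CB = 0x1A036 → wrap carry → 0xA037
  0xA037 + 0x6F75 = 0x10FAC → wrap carry → 0x0FAD
  0x0FAD + 0x11D2 = 0x0217F
One's-complement sum = 0x217F.
Checksum = ~0x217F & 0xFFFF = 0xDE80.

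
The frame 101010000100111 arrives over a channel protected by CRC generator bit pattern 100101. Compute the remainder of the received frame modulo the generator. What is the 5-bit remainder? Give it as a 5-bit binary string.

Modulo-2 division of 101010000100111 by 100101:
  pos 0: 101010 XOR 100101 = 001111
  pos 2: 111100 XOR 100101 = 011001
  pos 3: 110010 XOR 100101 = 010111
  pos 4: 101111 XOR 100101 = 001010
  pos 6: 101000 XOR 100101 = 001101
  pos 8: 110111 XOR 100101 = 010010
  pos 9: 100101 XOR 100101 = 000000
Remainder = 00000 (zero — the frame passes the CRC check).

00000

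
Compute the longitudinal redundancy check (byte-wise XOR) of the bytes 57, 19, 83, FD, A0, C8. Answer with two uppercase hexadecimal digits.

XOR the bytes together:
  start with 0x57
  0x57 ⊕ 0x19 = 0x4E
  0x4E ⊕ 0x83 = 0xCD
  0xCD ⊕ 0xFD = 0x30
  0x30 ⊕ 0xA0 = 0x90
  0x90 ⊕ 0xC8 = 0x58

58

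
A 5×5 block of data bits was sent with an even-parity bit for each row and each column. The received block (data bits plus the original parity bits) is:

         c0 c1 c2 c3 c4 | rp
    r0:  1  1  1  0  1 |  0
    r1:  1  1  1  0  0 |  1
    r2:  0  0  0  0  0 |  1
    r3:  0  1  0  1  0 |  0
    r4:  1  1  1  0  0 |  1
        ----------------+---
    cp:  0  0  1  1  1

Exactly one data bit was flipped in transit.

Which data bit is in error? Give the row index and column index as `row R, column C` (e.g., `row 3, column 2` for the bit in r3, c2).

row 2, column 0

Recompute each row's even parity and compare to rp:
  r0: data parity 0, sent rp 0 → ok
  r1: data parity 1, sent rp 1 → ok
  r2: data parity 0, sent rp 1 → mismatch
  r3: data parity 0, sent rp 0 → ok
  r4: data parity 1, sent rp 1 → ok
Recompute each column's even parity and compare to cp:
  c0: data parity 1, sent cp 0 → mismatch
  c1: data parity 0, sent cp 0 → ok
  c2: data parity 1, sent cp 1 → ok
  c3: data parity 1, sent cp 1 → ok
  c4: data parity 1, sent cp 1 → ok
Exactly one row (r2) and one column (c0) fail → the flipped bit is at their intersection.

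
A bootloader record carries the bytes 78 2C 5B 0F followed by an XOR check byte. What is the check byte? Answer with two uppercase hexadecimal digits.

00

XOR the bytes together:
  start with 0x78
  0x78 ⊕ 0x2C = 0x54
  0x54 ⊕ 0x5B = 0x0F
  0x0F ⊕ 0x0F = 0x00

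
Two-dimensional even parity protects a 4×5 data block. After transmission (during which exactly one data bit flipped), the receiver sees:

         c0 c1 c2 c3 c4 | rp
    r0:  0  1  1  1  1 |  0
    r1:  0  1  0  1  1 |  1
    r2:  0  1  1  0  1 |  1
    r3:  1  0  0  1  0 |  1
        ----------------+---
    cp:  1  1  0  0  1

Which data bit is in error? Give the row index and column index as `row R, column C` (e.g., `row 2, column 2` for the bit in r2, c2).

row 3, column 3

Recompute each row's even parity and compare to rp:
  r0: data parity 0, sent rp 0 → ok
  r1: data parity 1, sent rp 1 → ok
  r2: data parity 1, sent rp 1 → ok
  r3: data parity 0, sent rp 1 → mismatch
Recompute each column's even parity and compare to cp:
  c0: data parity 1, sent cp 1 → ok
  c1: data parity 1, sent cp 1 → ok
  c2: data parity 0, sent cp 0 → ok
  c3: data parity 1, sent cp 0 → mismatch
  c4: data parity 1, sent cp 1 → ok
Exactly one row (r3) and one column (c3) fail → the flipped bit is at their intersection.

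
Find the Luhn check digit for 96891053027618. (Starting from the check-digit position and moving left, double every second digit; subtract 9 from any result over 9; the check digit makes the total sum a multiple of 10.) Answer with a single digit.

Partial digits right→left: 8 1 6 7 2 0 3 5 0 1 9 8 6 9
Double every second digit counting from the check-digit position (so the 1st, 3rd, 5th, ... of the partial from the right).
  doubled (with −9 where >9): 7 3 4 6 0 9 3 → sum 32
  kept as-is: 1 7 0 5 1 8 9 → sum 31
Total = 32 + 31 = 63.
Check digit = (10 − (63 mod 10)) mod 10 = 7.

7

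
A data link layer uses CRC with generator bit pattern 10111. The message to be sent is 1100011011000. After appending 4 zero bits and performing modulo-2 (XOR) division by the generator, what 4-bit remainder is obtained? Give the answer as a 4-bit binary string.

1010

Append 4 zeros: 11000110110000000. Divide by 10111 (XOR where the leading bit is 1):
  pos 0: 11000 XOR 10111 = 01111
  pos 1: 11111 XOR 10111 = 01000
  pos 2: 10001 XOR 10111 = 00110
  pos 4: 11001 XOR 10111 = 01110
  pos 5: 11101 XOR 10111 = 01010
  pos 6: 10100 XOR 10111 = 00011
  pos 9: 11000 XOR 10111 = 01111
  pos 10: 11110 XOR 10111 = 01001
  pos 11: 10010 XOR 10111 = 00101
Remainder (last 4 bits) = 1010. This is the CRC / FCS.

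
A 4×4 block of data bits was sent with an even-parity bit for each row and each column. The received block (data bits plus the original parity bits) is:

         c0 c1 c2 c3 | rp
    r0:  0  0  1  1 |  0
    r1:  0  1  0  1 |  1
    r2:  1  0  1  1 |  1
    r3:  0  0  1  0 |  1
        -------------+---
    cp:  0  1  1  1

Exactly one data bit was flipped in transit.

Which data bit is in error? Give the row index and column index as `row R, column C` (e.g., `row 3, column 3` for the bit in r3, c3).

Recompute each row's even parity and compare to rp:
  r0: data parity 0, sent rp 0 → ok
  r1: data parity 0, sent rp 1 → mismatch
  r2: data parity 1, sent rp 1 → ok
  r3: data parity 1, sent rp 1 → ok
Recompute each column's even parity and compare to cp:
  c0: data parity 1, sent cp 0 → mismatch
  c1: data parity 1, sent cp 1 → ok
  c2: data parity 1, sent cp 1 → ok
  c3: data parity 1, sent cp 1 → ok
Exactly one row (r1) and one column (c0) fail → the flipped bit is at their intersection.

row 1, column 0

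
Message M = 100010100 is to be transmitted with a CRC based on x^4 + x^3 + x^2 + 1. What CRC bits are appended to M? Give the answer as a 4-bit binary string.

1011

Append 4 zeros: 1000101000000. Divide by 11101 (XOR where the leading bit is 1):
  pos 0: 10001 XOR 11101 = 01100
  pos 1: 11000 XOR 11101 = 00101
  pos 3: 10110 XOR 11101 = 01011
  pos 4: 10110 XOR 11101 = 01011
  pos 5: 10110 XOR 11101 = 01011
  pos 6: 10110 XOR 11101 = 01011
  pos 7: 10110 XOR 11101 = 01011
  pos 8: 10110 XOR 11101 = 01011
Remainder (last 4 bits) = 1011. This is the CRC / FCS.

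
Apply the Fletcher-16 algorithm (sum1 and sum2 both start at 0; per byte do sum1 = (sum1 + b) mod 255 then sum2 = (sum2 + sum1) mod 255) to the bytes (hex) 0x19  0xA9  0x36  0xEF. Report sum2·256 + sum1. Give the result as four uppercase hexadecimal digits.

BDE8

Running sums (mod 255):
  after byte 0 (0x19): sum1=25, sum2=25
  after byte 1 (0xA9): sum1=194, sum2=219
  after byte 2 (0x36): sum1=248, sum2=212
  after byte 3 (0xEF): sum1=232, sum2=189
Checksum = sum2·256 + sum1 = 189·256 + 232 = 48616 = 0xBDE8.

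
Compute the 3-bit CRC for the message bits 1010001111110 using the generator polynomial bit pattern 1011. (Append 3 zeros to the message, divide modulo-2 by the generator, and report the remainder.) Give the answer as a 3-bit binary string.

Append 3 zeros: 1010001111110000. Divide by 1011 (XOR where the leading bit is 1):
  pos 0: 1010 XOR 1011 = 0001
  pos 3: 1001 XOR 1011 = 0010
  pos 5: 1011 XOR 1011 = 0000
  pos 9: 1110 XOR 1011 = 0101
  pos 10: 1010 XOR 1011 = 0001
Remainder (last 3 bits) = 100. This is the CRC / FCS.

100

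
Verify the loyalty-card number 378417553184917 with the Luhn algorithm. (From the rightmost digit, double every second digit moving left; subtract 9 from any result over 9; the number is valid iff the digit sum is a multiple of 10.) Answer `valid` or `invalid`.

invalid

From the right, keep odd positions and double even positions (subtract 9 from any doubled value over 9):
  doubled (positions 2,4,...): 2 8 2 1 5 8 5 → sum 31
  kept (positions 1,3,...): 7 9 8 3 5 1 8 3 → sum 44
Total = 75.
75 mod 10 = 5, so the number is invalid.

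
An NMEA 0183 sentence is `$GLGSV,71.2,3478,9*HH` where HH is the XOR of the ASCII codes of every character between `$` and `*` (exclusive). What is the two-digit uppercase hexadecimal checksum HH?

4E

XOR the ASCII codes of the payload characters:
  'G' = 0x47 → acc = 0x47
  'L' = 0x4C → acc = 0x0B
  'G' = 0x47 → acc = 0x4C
  'S' = 0x53 → acc = 0x1F
  'V' = 0x56 → acc = 0x49
  ',' = 0x2C → acc = 0x65
  '7' = 0x37 → acc = 0x52
  '1' = 0x31 → acc = 0x63
  '.' = 0x2E → acc = 0x4D
  '2' = 0x32 → acc = 0x7F
  ',' = 0x2C → acc = 0x53
  '3' = 0x33 → acc = 0x60
  '4' = 0x34 → acc = 0x54
  '7' = 0x37 → acc = 0x63
  '8' = 0x38 → acc = 0x5B
  ',' = 0x2C → acc = 0x77
  '9' = 0x39 → acc = 0x4E
Checksum = 0x4E.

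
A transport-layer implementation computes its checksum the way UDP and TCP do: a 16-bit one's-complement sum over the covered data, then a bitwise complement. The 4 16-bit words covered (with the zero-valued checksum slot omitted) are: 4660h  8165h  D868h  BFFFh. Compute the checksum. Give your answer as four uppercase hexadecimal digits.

9FD1

One's-complement addition (fold any carry out of bit 15 back into bit 0):
  0x4660 + 0x8165 = 0x0C7C5
  0xC7C5 + 0xD868 = 0x1A02D → wrap carry → 0xA02E
  0xA02E + 0xBFFF = 0x1602D → wrap carry → 0x602E
One's-complement sum = 0x602E.
Checksum = ~0x602E & 0xFFFF = 0x9FD1.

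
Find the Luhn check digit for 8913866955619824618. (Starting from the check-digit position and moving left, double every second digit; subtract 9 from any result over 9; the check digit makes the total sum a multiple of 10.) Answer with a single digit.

8

Partial digits right→left: 8 1 6 4 2 8 9 1 6 5 5 9 6 6 8 3 1 9 8
Double every second digit counting from the check-digit position (so the 1st, 3rd, 5th, ... of the partial from the right).
  doubled (with −9 where >9): 7 3 4 9 3 1 3 7 2 7 → sum 46
  kept as-is: 1 4 8 1 5 9 6 3 9 → sum 46
Total = 46 + 46 = 92.
Check digit = (10 − (92 mod 10)) mod 10 = 8.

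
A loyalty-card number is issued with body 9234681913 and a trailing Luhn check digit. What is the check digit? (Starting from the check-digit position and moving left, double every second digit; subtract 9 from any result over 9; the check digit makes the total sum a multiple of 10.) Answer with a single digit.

6

Partial digits right→left: 3 1 9 1 8 6 4 3 2 9
Double every second digit counting from the check-digit position (so the 1st, 3rd, 5th, ... of the partial from the right).
  doubled (with −9 where >9): 6 9 7 8 4 → sum 34
  kept as-is: 1 1 6 3 9 → sum 20
Total = 34 + 20 = 54.
Check digit = (10 − (54 mod 10)) mod 10 = 6.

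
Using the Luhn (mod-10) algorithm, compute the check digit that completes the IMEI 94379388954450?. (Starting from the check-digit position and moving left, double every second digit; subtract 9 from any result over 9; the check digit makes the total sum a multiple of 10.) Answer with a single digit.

Partial digits right→left: 0 5 4 4 5 9 8 8 3 9 7 3 4 9
Double every second digit counting from the check-digit position (so the 1st, 3rd, 5th, ... of the partial from the right).
  doubled (with −9 where >9): 0 8 1 7 6 5 8 → sum 35
  kept as-is: 5 4 9 8 9 3 9 → sum 47
Total = 35 + 47 = 82.
Check digit = (10 − (82 mod 10)) mod 10 = 8.

8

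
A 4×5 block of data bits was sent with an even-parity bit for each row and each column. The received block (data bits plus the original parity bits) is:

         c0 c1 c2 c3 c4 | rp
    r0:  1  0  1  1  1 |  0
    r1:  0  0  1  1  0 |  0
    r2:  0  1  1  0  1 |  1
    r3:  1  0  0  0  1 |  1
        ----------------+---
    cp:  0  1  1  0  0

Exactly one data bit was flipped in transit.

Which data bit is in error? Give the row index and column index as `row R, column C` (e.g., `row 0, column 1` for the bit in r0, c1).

Recompute each row's even parity and compare to rp:
  r0: data parity 0, sent rp 0 → ok
  r1: data parity 0, sent rp 0 → ok
  r2: data parity 1, sent rp 1 → ok
  r3: data parity 0, sent rp 1 → mismatch
Recompute each column's even parity and compare to cp:
  c0: data parity 0, sent cp 0 → ok
  c1: data parity 1, sent cp 1 → ok
  c2: data parity 1, sent cp 1 → ok
  c3: data parity 0, sent cp 0 → ok
  c4: data parity 1, sent cp 0 → mismatch
Exactly one row (r3) and one column (c4) fail → the flipped bit is at their intersection.

row 3, column 4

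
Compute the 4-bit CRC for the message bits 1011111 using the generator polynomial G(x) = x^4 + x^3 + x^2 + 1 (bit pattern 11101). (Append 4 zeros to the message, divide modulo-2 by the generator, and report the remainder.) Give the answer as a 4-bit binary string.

1111

Append 4 zeros: 10111110000. Divide by 11101 (XOR where the leading bit is 1):
  pos 0: 10111 XOR 11101 = 01010
  pos 1: 10101 XOR 11101 = 01000
  pos 2: 10001 XOR 11101 = 01100
  pos 3: 11000 XOR 11101 = 00101
  pos 5: 10100 XOR 11101 = 01001
  pos 6: 10010 XOR 11101 = 01111
Remainder (last 4 bits) = 1111. This is the CRC / FCS.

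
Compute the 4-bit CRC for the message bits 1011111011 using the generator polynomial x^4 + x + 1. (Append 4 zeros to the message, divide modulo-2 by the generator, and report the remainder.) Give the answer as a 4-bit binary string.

Append 4 zeros: 10111110110000. Divide by 10011 (XOR where the leading bit is 1):
  pos 0: 10111 XOR 10011 = 00100
  pos 2: 10011 XOR 10011 = 00000
  pos 8: 11000 XOR 10011 = 01011
  pos 9: 10110 XOR 10011 = 00101
Remainder (last 4 bits) = 0101. This is the CRC / FCS.

0101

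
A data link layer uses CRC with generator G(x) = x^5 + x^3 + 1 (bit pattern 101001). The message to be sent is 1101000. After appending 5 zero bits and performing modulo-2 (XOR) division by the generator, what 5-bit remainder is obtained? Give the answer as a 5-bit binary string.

00110

Append 5 zeros: 110100000000. Divide by 101001 (XOR where the leading bit is 1):
  pos 0: 110100 XOR 101001 = 011101
  pos 1: 111010 XOR 101001 = 010011
  pos 2: 100110 XOR 101001 = 001111
  pos 4: 111100 XOR 101001 = 010101
  pos 5: 101010 XOR 101001 = 000011
Remainder (last 5 bits) = 00110. This is the CRC / FCS.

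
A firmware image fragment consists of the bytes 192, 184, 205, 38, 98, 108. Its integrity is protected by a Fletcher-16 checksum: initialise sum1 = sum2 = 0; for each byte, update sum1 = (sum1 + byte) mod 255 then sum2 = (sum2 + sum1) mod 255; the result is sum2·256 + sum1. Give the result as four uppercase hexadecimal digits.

Running sums (mod 255):
  after byte 0 (192): sum1=192, sum2=192
  after byte 1 (184): sum1=121, sum2=58
  after byte 2 (205): sum1=71, sum2=129
  after byte 3 (38): sum1=109, sum2=238
  after byte 4 (98): sum1=207, sum2=190
  after byte 5 (108): sum1=60, sum2=250
Checksum = sum2·256 + sum1 = 250·256 + 60 = 64060 = 0xFA3C.

FA3C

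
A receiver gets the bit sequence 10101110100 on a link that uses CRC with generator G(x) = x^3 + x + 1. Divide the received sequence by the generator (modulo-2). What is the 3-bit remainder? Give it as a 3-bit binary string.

001

Modulo-2 division of 10101110100 by 1011:
  pos 0: 1010 XOR 1011 = 0001
  pos 3: 1111 XOR 1011 = 0100
  pos 4: 1000 XOR 1011 = 0011
  pos 6: 1110 XOR 1011 = 0101
  pos 7: 1010 XOR 1011 = 0001
Remainder = 001 (nonzero — an error is detected).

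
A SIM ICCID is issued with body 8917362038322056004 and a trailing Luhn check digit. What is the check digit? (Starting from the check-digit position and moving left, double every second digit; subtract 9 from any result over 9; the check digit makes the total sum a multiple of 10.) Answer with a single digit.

Partial digits right→left: 4 0 0 6 5 0 2 2 3 8 3 0 2 6 3 7 1 9 8
Double every second digit counting from the check-digit position (so the 1st, 3rd, 5th, ... of the partial from the right).
  doubled (with −9 where >9): 8 0 1 4 6 6 4 6 2 7 → sum 44
  kept as-is: 0 6 0 2 8 0 6 7 9 → sum 38
Total = 44 + 38 = 82.
Check digit = (10 − (82 mod 10)) mod 10 = 8.

8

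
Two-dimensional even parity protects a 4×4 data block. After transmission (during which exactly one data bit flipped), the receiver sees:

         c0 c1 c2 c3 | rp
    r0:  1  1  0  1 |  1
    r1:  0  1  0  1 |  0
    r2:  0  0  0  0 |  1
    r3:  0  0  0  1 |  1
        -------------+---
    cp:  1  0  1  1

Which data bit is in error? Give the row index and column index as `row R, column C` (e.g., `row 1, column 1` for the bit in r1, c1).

Recompute each row's even parity and compare to rp:
  r0: data parity 1, sent rp 1 → ok
  r1: data parity 0, sent rp 0 → ok
  r2: data parity 0, sent rp 1 → mismatch
  r3: data parity 1, sent rp 1 → ok
Recompute each column's even parity and compare to cp:
  c0: data parity 1, sent cp 1 → ok
  c1: data parity 0, sent cp 0 → ok
  c2: data parity 0, sent cp 1 → mismatch
  c3: data parity 1, sent cp 1 → ok
Exactly one row (r2) and one column (c2) fail → the flipped bit is at their intersection.

row 2, column 2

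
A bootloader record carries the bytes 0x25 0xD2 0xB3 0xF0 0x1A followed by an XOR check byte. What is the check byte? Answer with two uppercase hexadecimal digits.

XOR the bytes together:
  start with 0x25
  0x25 ⊕ 0xD2 = 0xF7
  0xF7 ⊕ 0xB3 = 0x44
  0x44 ⊕ 0xF0 = 0xB4
  0xB4 ⊕ 0x1A = 0xAE

AE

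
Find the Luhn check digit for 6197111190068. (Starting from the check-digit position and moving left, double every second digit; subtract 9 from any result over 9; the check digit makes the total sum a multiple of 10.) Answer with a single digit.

2

Partial digits right→left: 8 6 0 0 9 1 1 1 1 7 9 1 6
Double every second digit counting from the check-digit position (so the 1st, 3rd, 5th, ... of the partial from the right).
  doubled (with −9 where >9): 7 0 9 2 2 9 3 → sum 32
  kept as-is: 6 0 1 1 7 1 → sum 16
Total = 32 + 16 = 48.
Check digit = (10 − (48 mod 10)) mod 10 = 2.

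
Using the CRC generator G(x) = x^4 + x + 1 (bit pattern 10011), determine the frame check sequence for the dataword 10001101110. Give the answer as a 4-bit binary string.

Append 4 zeros: 100011011100000. Divide by 10011 (XOR where the leading bit is 1):
  pos 0: 10001 XOR 10011 = 00010
  pos 3: 10101 XOR 10011 = 00110
  pos 5: 11011 XOR 10011 = 01000
  pos 6: 10000 XOR 10011 = 00011
  pos 9: 11000 XOR 10011 = 01011
  pos 10: 10110 XOR 10011 = 00101
Remainder (last 4 bits) = 0101. This is the CRC / FCS.

0101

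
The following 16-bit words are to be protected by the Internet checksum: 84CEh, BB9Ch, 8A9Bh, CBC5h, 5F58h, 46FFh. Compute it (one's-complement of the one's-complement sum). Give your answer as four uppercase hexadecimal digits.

One's-complement addition (fold any carry out of bit 15 back into bit 0):
  0x84CE + 0xBB9C = 0x1406A → wrap carry → 0x406B
  0x406B + 0x8A9B = 0x0CB06
  0xCB06 + 0xCBC5 = 0x196CB → wrap carry → 0x96CC
  0x96CC + 0x5F58 = 0x0F624
  0xF624 + 0x46FF = 0x13D23 → wrap carry → 0x3D24
One's-complement sum = 0x3D24.
Checksum = ~0x3D24 & 0xFFFF = 0xC2DB.

C2DB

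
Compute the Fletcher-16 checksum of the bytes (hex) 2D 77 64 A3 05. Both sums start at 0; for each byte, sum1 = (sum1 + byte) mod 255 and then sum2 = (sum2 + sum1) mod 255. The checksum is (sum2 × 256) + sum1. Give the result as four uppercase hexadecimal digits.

Running sums (mod 255):
  after byte 0 (2D): sum1=45, sum2=45
  after byte 1 (77): sum1=164, sum2=209
  after byte 2 (64): sum1=9, sum2=218
  after byte 3 (A3): sum1=172, sum2=135
  after byte 4 (05): sum1=177, sum2=57
Checksum = sum2·256 + sum1 = 57·256 + 177 = 14769 = 0x39B1.

39B1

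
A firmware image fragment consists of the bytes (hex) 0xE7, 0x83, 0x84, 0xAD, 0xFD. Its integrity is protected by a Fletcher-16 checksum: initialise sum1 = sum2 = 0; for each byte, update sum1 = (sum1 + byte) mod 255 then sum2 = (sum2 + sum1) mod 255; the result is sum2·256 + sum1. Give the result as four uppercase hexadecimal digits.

7C9B

Running sums (mod 255):
  after byte 0 (0xE7): sum1=231, sum2=231
  after byte 1 (0x83): sum1=107, sum2=83
  after byte 2 (0x84): sum1=239, sum2=67
  after byte 3 (0xAD): sum1=157, sum2=224
  after byte 4 (0xFD): sum1=155, sum2=124
Checksum = sum2·256 + sum1 = 124·256 + 155 = 31899 = 0x7C9B.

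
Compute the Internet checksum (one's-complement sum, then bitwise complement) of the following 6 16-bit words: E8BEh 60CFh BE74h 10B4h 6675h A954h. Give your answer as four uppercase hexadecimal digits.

One's-complement addition (fold any carry out of bit 15 back into bit 0):
  0xE8BE + 0x60CF = 0x1498D → wrap carry → 0x498E
  0x498E + 0xBE74 = 0x10802 → wrap carry → 0x0803
  0x0803 + 0x10B4 = 0x018B7
  0x18B7 + 0x6675 = 0x07F2C
  0x7F2C + 0xA954 = 0x12880 → wrap carry → 0x2881
One's-complement sum = 0x2881.
Checksum = ~0x2881 & 0xFFFF = 0xD77E.

D77E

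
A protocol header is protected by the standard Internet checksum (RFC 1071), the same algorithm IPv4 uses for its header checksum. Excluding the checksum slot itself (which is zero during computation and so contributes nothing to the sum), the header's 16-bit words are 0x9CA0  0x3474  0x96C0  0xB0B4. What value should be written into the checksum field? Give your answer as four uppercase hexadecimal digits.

One's-complement addition (fold any carry out of bit 15 back into bit 0):
  0x9CA0 + 0x3474 = 0x0D114
  0xD114 + 0x96C0 = 0x167D4 → wrap carry → 0x67D5
  0x67D5 + 0xB0B4 = 0x11889 → wrap carry → 0x188A
One's-complement sum = 0x188A.
Checksum = ~0x188A & 0xFFFF = 0xE775.

E775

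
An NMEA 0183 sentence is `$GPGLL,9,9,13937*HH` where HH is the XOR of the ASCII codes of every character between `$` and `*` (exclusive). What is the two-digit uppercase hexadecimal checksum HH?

XOR the ASCII codes of the payload characters:
  'G' = 0x47 → acc = 0x47
  'P' = 0x50 → acc = 0x17
  'G' = 0x47 → acc = 0x50
  'L' = 0x4C → acc = 0x1C
  'L' = 0x4C → acc = 0x50
  ',' = 0x2C → acc = 0x7C
  '9' = 0x39 → acc = 0x45
  ',' = 0x2C → acc = 0x69
  '9' = 0x39 → acc = 0x50
  ',' = 0x2C → acc = 0x7C
  '1' = 0x31 → acc = 0x4D
  '3' = 0x33 → acc = 0x7E
  '9' = 0x39 → acc = 0x47
  '3' = 0x33 → acc = 0x74
  '7' = 0x37 → acc = 0x43
Checksum = 0x43.

43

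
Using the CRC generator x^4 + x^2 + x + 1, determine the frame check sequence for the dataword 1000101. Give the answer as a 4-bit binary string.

Append 4 zeros: 10001010000. Divide by 10111 (XOR where the leading bit is 1):
  pos 0: 10001 XOR 10111 = 00110
  pos 2: 11001 XOR 10111 = 01110
  pos 3: 11100 XOR 10111 = 01011
  pos 4: 10110 XOR 10111 = 00001
Remainder (last 4 bits) = 0100. This is the CRC / FCS.

0100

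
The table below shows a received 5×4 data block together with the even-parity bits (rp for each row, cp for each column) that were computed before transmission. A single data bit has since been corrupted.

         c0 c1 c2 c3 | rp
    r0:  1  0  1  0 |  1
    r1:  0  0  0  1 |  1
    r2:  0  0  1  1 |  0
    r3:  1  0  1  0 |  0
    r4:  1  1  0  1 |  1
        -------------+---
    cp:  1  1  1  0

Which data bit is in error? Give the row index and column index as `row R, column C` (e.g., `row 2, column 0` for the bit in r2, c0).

row 0, column 3

Recompute each row's even parity and compare to rp:
  r0: data parity 0, sent rp 1 → mismatch
  r1: data parity 1, sent rp 1 → ok
  r2: data parity 0, sent rp 0 → ok
  r3: data parity 0, sent rp 0 → ok
  r4: data parity 1, sent rp 1 → ok
Recompute each column's even parity and compare to cp:
  c0: data parity 1, sent cp 1 → ok
  c1: data parity 1, sent cp 1 → ok
  c2: data parity 1, sent cp 1 → ok
  c3: data parity 1, sent cp 0 → mismatch
Exactly one row (r0) and one column (c3) fail → the flipped bit is at their intersection.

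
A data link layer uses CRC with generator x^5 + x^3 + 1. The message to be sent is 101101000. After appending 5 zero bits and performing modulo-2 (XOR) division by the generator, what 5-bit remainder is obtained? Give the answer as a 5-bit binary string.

Append 5 zeros: 10110100000000. Divide by 101001 (XOR where the leading bit is 1):
  pos 0: 101101 XOR 101001 = 000100
  pos 3: 100000 XOR 101001 = 001001
  pos 5: 100100 XOR 101001 = 001101
  pos 7: 110100 XOR 101001 = 011101
  pos 8: 111010 XOR 101001 = 010011
Remainder (last 5 bits) = 10011. This is the CRC / FCS.

10011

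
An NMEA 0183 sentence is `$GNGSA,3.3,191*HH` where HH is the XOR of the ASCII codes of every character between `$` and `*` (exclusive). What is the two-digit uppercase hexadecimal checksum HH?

XOR the ASCII codes of the payload characters:
  'G' = 0x47 → acc = 0x47
  'N' = 0x4E → acc = 0x09
  'G' = 0x47 → acc = 0x4E
  'S' = 0x53 → acc = 0x1D
  'A' = 0x41 → acc = 0x5C
  ',' = 0x2C → acc = 0x70
  '3' = 0x33 → acc = 0x43
  '.' = 0x2E → acc = 0x6D
  '3' = 0x33 → acc = 0x5E
  ',' = 0x2C → acc = 0x72
  '1' = 0x31 → acc = 0x43
  '9' = 0x39 → acc = 0x7A
  '1' = 0x31 → acc = 0x4B
Checksum = 0x4B.

4B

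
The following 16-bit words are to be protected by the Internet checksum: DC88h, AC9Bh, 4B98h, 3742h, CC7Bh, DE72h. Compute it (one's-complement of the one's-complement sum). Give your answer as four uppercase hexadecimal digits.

One's-complement addition (fold any carry out of bit 15 back into bit 0):
  0xDC88 + 0xAC9B = 0x18923 → wrap carry → 0x8924
  0x8924 + 0x4B98 = 0x0D4BC
  0xD4BC + 0x3742 = 0x10BFE → wrap carry → 0x0BFF
  0x0BFF + 0xCC7B = 0x0D87A
  0xD87A + 0xDE72 = 0x1B6EC → wrap carry → 0xB6ED
One's-complement sum = 0xB6ED.
Checksum = ~0xB6ED & 0xFFFF = 0x4912.

4912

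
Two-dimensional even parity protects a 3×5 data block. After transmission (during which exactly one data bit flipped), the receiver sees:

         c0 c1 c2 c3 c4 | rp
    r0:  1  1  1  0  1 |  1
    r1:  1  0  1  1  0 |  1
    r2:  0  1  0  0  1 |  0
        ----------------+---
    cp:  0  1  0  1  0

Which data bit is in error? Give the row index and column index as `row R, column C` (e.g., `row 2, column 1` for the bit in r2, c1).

Recompute each row's even parity and compare to rp:
  r0: data parity 0, sent rp 1 → mismatch
  r1: data parity 1, sent rp 1 → ok
  r2: data parity 0, sent rp 0 → ok
Recompute each column's even parity and compare to cp:
  c0: data parity 0, sent cp 0 → ok
  c1: data parity 0, sent cp 1 → mismatch
  c2: data parity 0, sent cp 0 → ok
  c3: data parity 1, sent cp 1 → ok
  c4: data parity 0, sent cp 0 → ok
Exactly one row (r0) and one column (c1) fail → the flipped bit is at their intersection.

row 0, column 1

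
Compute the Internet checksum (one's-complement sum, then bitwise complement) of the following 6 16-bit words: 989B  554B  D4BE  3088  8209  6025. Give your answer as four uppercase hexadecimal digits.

One's-complement addition (fold any carry out of bit 15 back into bit 0):
  0x989B + 0x554B = 0x0EDE6
  0xEDE6 + 0xD4BE = 0x1C2A4 → wrap carry → 0xC2A5
  0xC2A5 + 0x3088 = 0x0F32D
  0xF32D + 0x8209 = 0x17536 → wrap carry → 0x7537
  0x7537 + 0x6025 = 0x0D55C
One's-complement sum = 0xD55C.
Checksum = ~0xD55C & 0xFFFF = 0x2AA3.

2AA3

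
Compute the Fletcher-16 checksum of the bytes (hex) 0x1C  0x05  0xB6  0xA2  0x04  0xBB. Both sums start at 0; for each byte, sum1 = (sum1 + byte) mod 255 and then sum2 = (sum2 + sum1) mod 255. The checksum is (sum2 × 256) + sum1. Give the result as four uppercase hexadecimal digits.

Running sums (mod 255):
  after byte 0 (0x1C): sum1=28, sum2=28
  after byte 1 (0x05): sum1=33, sum2=61
  after byte 2 (0xB6): sum1=215, sum2=21
  after byte 3 (0xA2): sum1=122, sum2=143
  after byte 4 (0x04): sum1=126, sum2=14
  after byte 5 (0xBB): sum1=58, sum2=72
Checksum = sum2·256 + sum1 = 72·256 + 58 = 18490 = 0x483A.

483A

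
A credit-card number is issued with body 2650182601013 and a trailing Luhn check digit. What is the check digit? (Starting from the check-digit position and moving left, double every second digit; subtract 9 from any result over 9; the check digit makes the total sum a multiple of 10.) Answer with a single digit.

Partial digits right→left: 3 1 0 1 0 6 2 8 1 0 5 6 2
Double every second digit counting from the check-digit position (so the 1st, 3rd, 5th, ... of the partial from the right).
  doubled (with −9 where >9): 6 0 0 4 2 1 4 → sum 17
  kept as-is: 1 1 6 8 0 6 → sum 22
Total = 17 + 22 = 39.
Check digit = (10 − (39 mod 10)) mod 10 = 1.

1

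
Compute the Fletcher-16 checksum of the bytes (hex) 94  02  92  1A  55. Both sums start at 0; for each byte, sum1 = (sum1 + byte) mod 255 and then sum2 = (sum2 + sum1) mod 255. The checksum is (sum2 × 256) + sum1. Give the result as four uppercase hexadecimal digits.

Running sums (mod 255):
  after byte 0 (94): sum1=148, sum2=148
  after byte 1 (02): sum1=150, sum2=43
  after byte 2 (92): sum1=41, sum2=84
  after byte 3 (1A): sum1=67, sum2=151
  after byte 4 (55): sum1=152, sum2=48
Checksum = sum2·256 + sum1 = 48·256 + 152 = 12440 = 0x3098.

3098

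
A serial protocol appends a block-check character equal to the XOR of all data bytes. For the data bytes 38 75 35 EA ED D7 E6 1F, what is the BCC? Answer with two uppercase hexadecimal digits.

51

XOR the bytes together:
  start with 0x38
  0x38 ⊕ 0x75 = 0x4D
  0x4D ⊕ 0x35 = 0x78
  0x78 ⊕ 0xEA = 0x92
  0x92 ⊕ 0xED = 0x7F
  0x7F ⊕ 0xD7 = 0xA8
  0xA8 ⊕ 0xE6 = 0x4E
  0x4E ⊕ 0x1F = 0x51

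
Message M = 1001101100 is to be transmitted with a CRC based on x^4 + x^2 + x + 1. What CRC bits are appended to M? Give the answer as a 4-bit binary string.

1101

Append 4 zeros: 10011011000000. Divide by 10111 (XOR where the leading bit is 1):
  pos 0: 10011 XOR 10111 = 00100
  pos 2: 10001 XOR 10111 = 00110
  pos 4: 11010 XOR 10111 = 01101
  pos 5: 11010 XOR 10111 = 01101
  pos 6: 11010 XOR 10111 = 01101
  pos 7: 11010 XOR 10111 = 01101
  pos 8: 11010 XOR 10111 = 01101
  pos 9: 11010 XOR 10111 = 01101
Remainder (last 4 bits) = 1101. This is the CRC / FCS.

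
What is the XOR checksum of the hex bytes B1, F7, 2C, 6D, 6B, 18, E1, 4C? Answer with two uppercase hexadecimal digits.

D9

XOR the bytes together:
  start with 0xB1
  0xB1 ⊕ 0xF7 = 0x46
  0x46 ⊕ 0x2C = 0x6A
  0x6A ⊕ 0x6D = 0x07
  0x07 ⊕ 0x6B = 0x6C
  0x6C ⊕ 0x18 = 0x74
  0x74 ⊕ 0xE1 = 0x95
  0x95 ⊕ 0x4C = 0xD9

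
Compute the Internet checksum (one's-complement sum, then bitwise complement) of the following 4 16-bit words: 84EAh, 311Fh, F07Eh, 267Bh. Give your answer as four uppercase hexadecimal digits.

One's-complement addition (fold any carry out of bit 15 back into bit 0):
  0x84EA + 0x311F = 0x0B609
  0xB609 + 0xF07E = 0x1A687 → wrap carry → 0xA688
  0xA688 + 0x267B = 0x0CD03
One's-complement sum = 0xCD03.
Checksum = ~0xCD03 & 0xFFFF = 0x32FC.

32FC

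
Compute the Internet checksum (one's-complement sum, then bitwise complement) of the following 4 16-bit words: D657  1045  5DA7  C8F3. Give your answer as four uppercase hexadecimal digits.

One's-complement addition (fold any carry out of bit 15 back into bit 0):
  0xD657 + 0x1045 = 0x0E69C
  0xE69C + 0x5DA7 = 0x14443 → wrap carry → 0x4444
  0x4444 + 0xC8F3 = 0x10D37 → wrap carry → 0x0D38
One's-complement sum = 0x0D38.
Checksum = ~0x0D38 & 0xFFFF = 0xF2C7.

F2C7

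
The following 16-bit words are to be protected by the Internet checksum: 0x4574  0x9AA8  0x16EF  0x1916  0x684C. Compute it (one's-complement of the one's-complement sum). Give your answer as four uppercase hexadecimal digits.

8791

One's-complement addition (fold any carry out of bit 15 back into bit 0):
  0x4574 + 0x9AA8 = 0x0E01C
  0xE01C + 0x16EF = 0x0F70B
  0xF70B + 0x1916 = 0x11021 → wrap carry → 0x1022
  0x1022 + 0x684C = 0x0786E
One's-complement sum = 0x786E.
Checksum = ~0x786E & 0xFFFF = 0x8791.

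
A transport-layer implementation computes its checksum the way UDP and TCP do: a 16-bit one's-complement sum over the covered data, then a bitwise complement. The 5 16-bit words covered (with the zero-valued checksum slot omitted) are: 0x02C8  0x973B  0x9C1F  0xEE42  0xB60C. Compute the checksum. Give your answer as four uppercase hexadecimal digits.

One's-complement addition (fold any carry out of bit 15 back into bit 0):
  0x02C8 + 0x973B = 0x09A03
  0x9A03 + 0x9C1F = 0x13622 → wrap carry → 0x3623
  0x3623 + 0xEE42 = 0x12465 → wrap carry → 0x2466
  0x2466 + 0xB60C = 0x0DA72
One's-complement sum = 0xDA72.
Checksum = ~0xDA72 & 0xFFFF = 0x258D.

258D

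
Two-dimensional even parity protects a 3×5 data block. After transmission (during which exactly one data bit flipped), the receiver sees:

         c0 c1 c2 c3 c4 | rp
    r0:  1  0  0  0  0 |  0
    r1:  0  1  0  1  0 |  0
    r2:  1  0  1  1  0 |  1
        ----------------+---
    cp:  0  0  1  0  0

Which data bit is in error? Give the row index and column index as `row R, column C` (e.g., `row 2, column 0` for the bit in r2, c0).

Recompute each row's even parity and compare to rp:
  r0: data parity 1, sent rp 0 → mismatch
  r1: data parity 0, sent rp 0 → ok
  r2: data parity 1, sent rp 1 → ok
Recompute each column's even parity and compare to cp:
  c0: data parity 0, sent cp 0 → ok
  c1: data parity 1, sent cp 0 → mismatch
  c2: data parity 1, sent cp 1 → ok
  c3: data parity 0, sent cp 0 → ok
  c4: data parity 0, sent cp 0 → ok
Exactly one row (r0) and one column (c1) fail → the flipped bit is at their intersection.

row 0, column 1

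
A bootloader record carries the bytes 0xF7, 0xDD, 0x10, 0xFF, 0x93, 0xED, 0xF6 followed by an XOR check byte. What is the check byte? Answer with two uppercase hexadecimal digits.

XOR the bytes together:
  start with 0xF7
  0xF7 ⊕ 0xDD = 0x2A
  0x2A ⊕ 0x10 = 0x3A
  0x3A ⊕ 0xFF = 0xC5
  0xC5 ⊕ 0x93 = 0x56
  0x56 ⊕ 0xED = 0xBB
  0xBB ⊕ 0xF6 = 0x4D

4D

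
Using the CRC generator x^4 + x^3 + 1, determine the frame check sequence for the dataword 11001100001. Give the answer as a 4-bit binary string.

1100

Append 4 zeros: 110011000010000. Divide by 11001 (XOR where the leading bit is 1):
  pos 0: 11001 XOR 11001 = 00000
  pos 5: 10000 XOR 11001 = 01001
  pos 6: 10011 XOR 11001 = 01010
  pos 7: 10100 XOR 11001 = 01101
  pos 8: 11010 XOR 11001 = 00011
Remainder (last 4 bits) = 1100. This is the CRC / FCS.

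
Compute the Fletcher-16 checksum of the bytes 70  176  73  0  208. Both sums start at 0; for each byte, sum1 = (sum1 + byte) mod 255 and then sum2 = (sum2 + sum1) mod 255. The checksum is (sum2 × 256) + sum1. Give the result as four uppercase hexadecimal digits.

CE11

Running sums (mod 255):
  after byte 0 (70): sum1=70, sum2=70
  after byte 1 (176): sum1=246, sum2=61
  after byte 2 (73): sum1=64, sum2=125
  after byte 3 (0): sum1=64, sum2=189
  after byte 4 (208): sum1=17, sum2=206
Checksum = sum2·256 + sum1 = 206·256 + 17 = 52753 = 0xCE11.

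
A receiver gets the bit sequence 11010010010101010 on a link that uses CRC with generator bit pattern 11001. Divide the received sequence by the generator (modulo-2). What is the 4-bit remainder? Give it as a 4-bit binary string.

1001

Modulo-2 division of 11010010010101010 by 11001:
  pos 0: 11010 XOR 11001 = 00011
  pos 3: 11010 XOR 11001 = 00011
  pos 6: 11010 XOR 11001 = 00011
  pos 9: 11101 XOR 11001 = 00100
  pos 11: 10001 XOR 11001 = 01000
  pos 12: 10000 XOR 11001 = 01001
Remainder = 1001 (nonzero — an error is detected).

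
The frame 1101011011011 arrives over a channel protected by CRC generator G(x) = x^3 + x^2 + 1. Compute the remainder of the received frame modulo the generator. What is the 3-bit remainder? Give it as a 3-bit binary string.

Modulo-2 division of 1101011011011 by 1101:
  pos 0: 1101 XOR 1101 = 0000
  pos 5: 1101 XOR 1101 = 0000
  pos 9: 1011 XOR 1101 = 0110
Remainder = 110 (nonzero — an error is detected).

110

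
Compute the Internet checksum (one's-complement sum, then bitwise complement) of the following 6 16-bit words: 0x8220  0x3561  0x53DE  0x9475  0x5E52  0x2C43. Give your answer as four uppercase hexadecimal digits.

D594

One's-complement addition (fold any carry out of bit 15 back into bit 0):
  0x8220 + 0x3561 = 0x0B781
  0xB781 + 0x53DE = 0x10B5F → wrap carry → 0x0B60
  0x0B60 + 0x9475 = 0x09FD5
  0x9FD5 + 0x5E52 = 0x0FE27
  0xFE27 + 0x2C43 = 0x12A6A → wrap carry → 0x2A6B
One's-complement sum = 0x2A6B.
Checksum = ~0x2A6B & 0xFFFF = 0xD594.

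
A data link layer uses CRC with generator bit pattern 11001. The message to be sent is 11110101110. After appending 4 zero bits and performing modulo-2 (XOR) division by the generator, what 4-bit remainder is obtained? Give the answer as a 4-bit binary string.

0010

Append 4 zeros: 111101011100000. Divide by 11001 (XOR where the leading bit is 1):
  pos 0: 11110 XOR 11001 = 00111
  pos 2: 11110 XOR 11001 = 00111
  pos 4: 11111 XOR 11001 = 00110
  pos 6: 11010 XOR 11001 = 00011
  pos 9: 11000 XOR 11001 = 00001
Remainder (last 4 bits) = 0010. This is the CRC / FCS.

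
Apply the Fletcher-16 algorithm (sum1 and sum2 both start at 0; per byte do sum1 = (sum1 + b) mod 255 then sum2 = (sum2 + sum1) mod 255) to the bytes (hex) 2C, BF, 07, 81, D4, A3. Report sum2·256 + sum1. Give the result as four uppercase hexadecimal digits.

Running sums (mod 255):
  after byte 0 (2C): sum1=44, sum2=44
  after byte 1 (BF): sum1=235, sum2=24
  after byte 2 (07): sum1=242, sum2=11
  after byte 3 (81): sum1=116, sum2=127
  after byte 4 (D4): sum1=73, sum2=200
  after byte 5 (A3): sum1=236, sum2=181
Checksum = sum2·256 + sum1 = 181·256 + 236 = 46572 = 0xB5EC.

B5EC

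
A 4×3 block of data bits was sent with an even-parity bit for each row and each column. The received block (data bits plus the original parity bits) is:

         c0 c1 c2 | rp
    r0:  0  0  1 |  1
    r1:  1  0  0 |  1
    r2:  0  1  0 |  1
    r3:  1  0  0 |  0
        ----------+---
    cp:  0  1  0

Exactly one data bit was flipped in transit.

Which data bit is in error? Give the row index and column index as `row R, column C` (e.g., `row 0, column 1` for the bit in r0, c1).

Recompute each row's even parity and compare to rp:
  r0: data parity 1, sent rp 1 → ok
  r1: data parity 1, sent rp 1 → ok
  r2: data parity 1, sent rp 1 → ok
  r3: data parity 1, sent rp 0 → mismatch
Recompute each column's even parity and compare to cp:
  c0: data parity 0, sent cp 0 → ok
  c1: data parity 1, sent cp 1 → ok
  c2: data parity 1, sent cp 0 → mismatch
Exactly one row (r3) and one column (c2) fail → the flipped bit is at their intersection.

row 3, column 2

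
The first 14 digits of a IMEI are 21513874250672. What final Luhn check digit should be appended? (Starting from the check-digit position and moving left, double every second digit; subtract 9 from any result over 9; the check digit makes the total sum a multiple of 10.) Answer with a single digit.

7

Partial digits right→left: 2 7 6 0 5 2 4 7 8 3 1 5 1 2
Double every second digit counting from the check-digit position (so the 1st, 3rd, 5th, ... of the partial from the right).
  doubled (with −9 where >9): 4 3 1 8 7 2 2 → sum 27
  kept as-is: 7 0 2 7 3 5 2 → sum 26
Total = 27 + 26 = 53.
Check digit = (10 − (53 mod 10)) mod 10 = 7.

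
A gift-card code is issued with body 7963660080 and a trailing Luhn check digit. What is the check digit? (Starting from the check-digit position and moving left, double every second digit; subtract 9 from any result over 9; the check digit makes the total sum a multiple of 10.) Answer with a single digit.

Partial digits right→left: 0 8 0 0 6 6 3 6 9 7
Double every second digit counting from the check-digit position (so the 1st, 3rd, 5th, ... of the partial from the right).
  doubled (with −9 where >9): 0 0 3 6 9 → sum 18
  kept as-is: 8 0 6 6 7 → sum 27
Total = 18 + 27 = 45.
Check digit = (10 − (45 mod 10)) mod 10 = 5.

5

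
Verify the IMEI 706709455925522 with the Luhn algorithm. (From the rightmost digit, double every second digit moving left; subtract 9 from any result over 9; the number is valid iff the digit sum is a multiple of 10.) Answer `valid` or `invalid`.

From the right, keep odd positions and double even positions (subtract 9 from any doubled value over 9):
  doubled (positions 2,4,...): 4 1 9 1 9 5 0 → sum 29
  kept (positions 1,3,...): 2 5 2 5 4 0 6 7 → sum 31
Total = 60.
60 mod 10 = 0, so the number is valid.

valid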